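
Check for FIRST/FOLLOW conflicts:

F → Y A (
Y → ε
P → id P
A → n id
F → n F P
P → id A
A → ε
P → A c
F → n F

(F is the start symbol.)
Yes. A → n id with FOLLOW(A) on { 'n' }

A FIRST/FOLLOW conflict occurs when a non-terminal N has a nullable alternative N → β (β ⇒* ε) and another alternative N → α with FIRST(α) ∩ FOLLOW(N) ≠ ∅: on such a lookahead the parser cannot decide between expanding α and letting N vanish via β.

Nullable non-terminals: A, Y.

A: nullable alternative(s) A → ε; FOLLOW(A) = { $, '(', 'c', 'id', 'n' }
  A → n id: FIRST \ {ε} = { 'n' } — overlaps FOLLOW(A) on { 'n' }: CONFLICT
  A → ε: FIRST \ {ε} = { } — this is the only nullable alternative, skip
Y has a nullable alternative but only one production, so nothing to check.

F, P have no nullable alternative, so no FIRST/FOLLOW check is needed there.

So the grammar has 1 FIRST/FOLLOW conflict (marked CONFLICT above).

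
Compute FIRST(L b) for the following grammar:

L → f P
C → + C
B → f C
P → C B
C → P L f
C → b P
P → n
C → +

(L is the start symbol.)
FIRST sets of the non-terminals involved (from the grammar, by fixed-point iteration):
  FIRST(L) = { 'f' }

To compute FIRST(L b), process the symbols left to right:
Symbol L is a non-terminal. Add FIRST(L) \ {ε} = { 'f' }
L is not nullable (ε ∉ FIRST(L)), so stop here.
FIRST(L b) = { 'f' }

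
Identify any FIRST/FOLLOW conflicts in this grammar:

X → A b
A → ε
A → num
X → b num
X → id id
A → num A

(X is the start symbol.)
No FIRST/FOLLOW conflicts.

A FIRST/FOLLOW conflict occurs when a non-terminal N has a nullable alternative N → β (β ⇒* ε) and another alternative N → α with FIRST(α) ∩ FOLLOW(N) ≠ ∅: on such a lookahead the parser cannot decide between expanding α and letting N vanish via β.

Nullable non-terminals: A.

A: nullable alternative(s) A → ε; FOLLOW(A) = { 'b' }
  A → ε: FIRST \ {ε} = { } — this is the only nullable alternative, skip
  A → num: FIRST \ {ε} = { 'num' } — disjoint from FOLLOW(A)
  A → num A: FIRST \ {ε} = { 'num' } — disjoint from FOLLOW(A)

X has no nullable alternative, so no FIRST/FOLLOW check is needed there.

No FIRST/FOLLOW conflicts found.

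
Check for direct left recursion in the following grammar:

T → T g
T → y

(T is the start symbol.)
Yes, T is left-recursive

Direct left recursion occurs when N → N α for some non-terminal N (the right-hand side begins with the left-hand side itself).

T → T g: LEFT RECURSIVE (starts with T)
T → y: starts with y

The grammar has direct left recursion on: T.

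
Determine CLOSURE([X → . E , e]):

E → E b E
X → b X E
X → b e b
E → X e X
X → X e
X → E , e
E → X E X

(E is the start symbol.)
To compute CLOSURE, for each item [A → α.Bβ] where B is a non-terminal, add [B → .γ] for all productions B → γ; repeat for the newly added items until nothing changes.

Start with: [X → . E , e]
  [X → . E , e] has the dot before E: add [E → . E b E], [E → . X e X], [E → . X E X]
  [E → . X e X] has the dot before X: add [X → . b X E], [X → . b e b], [X → . X e]
No further items can be added.

CLOSURE = { [E → . E b E], [E → . X E X], [E → . X e X], [X → . E , e], [X → . X e], [X → . b X E], [X → . b e b] }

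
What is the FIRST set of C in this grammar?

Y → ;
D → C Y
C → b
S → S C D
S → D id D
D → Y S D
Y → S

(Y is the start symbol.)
To compute FIRST(C), examine every production with C on the left-hand side, reading each right-hand side left to right until a non-nullable symbol is reached.

From C → b:
  - b is a terminal: add 'b' and stop

Collecting: FIRST(C) = { 'b' }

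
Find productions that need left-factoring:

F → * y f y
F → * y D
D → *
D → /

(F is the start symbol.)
Left-factoring is needed when two productions for the same non-terminal
share a common prefix on the right-hand side.

Productions for F:
  F → * y f y
  F → * y D
Productions for D:
  D → *
  D → /

Found common prefix '* y' in productions for F

Answer: Yes, F has productions with common prefix '* y'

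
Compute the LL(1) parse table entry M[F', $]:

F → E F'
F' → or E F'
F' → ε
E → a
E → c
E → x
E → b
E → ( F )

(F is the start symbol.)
To find M[F', $], we find productions for F' where $ is in the predict set (PREDICT(N → α) = (FIRST(α) \ {ε}) ∪ (FOLLOW(N) if α ⇒* ε)).

Relevant sets:
  FOLLOW(F') = { $, ')' }

F' → or E F': PREDICT = { 'or' }
F' → ε: PREDICT = { $, ')' }
  $ is in predict set, so this production goes in M[F', $]

M[F', $] = F' → ε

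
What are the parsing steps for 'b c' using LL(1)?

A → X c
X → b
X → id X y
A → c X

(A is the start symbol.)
LL(1) parsing maintains a stack (initially the start symbol over $) and the input. At each step: if the stack top is a terminal, match it against the current input token; if it is a non-terminal N, replace it with the RHS of M[N, lookahead] (the unique production whose predict set contains the lookahead).

Stack is shown with the top on the left.

Stack  Input  Action
--------------------
A $    b c $  output A → X c
X c $  b c $  output X → b
b c $  b c $  match 'b'
c $    c $    match 'c'
$      $      accept

The string is accepted.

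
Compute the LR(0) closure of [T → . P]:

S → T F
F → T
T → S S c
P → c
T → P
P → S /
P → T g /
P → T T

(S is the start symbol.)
Start with: [T → . P]
  [T → . P] has the dot before P: add [P → . c], [P → . S /], [P → . T g /], [P → . T T]
  [P → . S /] has the dot before S: add [S → . T F]
  [P → . T g /] has the dot before T: add [T → . S S c]
No further items can be added.

CLOSURE = { [P → . S /], [P → . T T], [P → . T g /], [P → . c], [S → . T F], [T → . P], [T → . S S c] }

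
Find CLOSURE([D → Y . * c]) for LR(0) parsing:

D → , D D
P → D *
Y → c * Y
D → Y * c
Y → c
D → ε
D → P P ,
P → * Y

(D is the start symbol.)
To compute CLOSURE, for each item [A → α.Bβ] where B is a non-terminal, add [B → .γ] for all productions B → γ; repeat for the newly added items until nothing changes.

Start with: [D → Y . * c]
The dot precedes the terminal '*', so nothing is added.

CLOSURE = { [D → Y . * c] }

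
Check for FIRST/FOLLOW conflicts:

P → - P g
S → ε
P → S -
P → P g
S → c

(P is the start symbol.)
A FIRST/FOLLOW conflict occurs when a non-terminal N has a nullable alternative N → β (β ⇒* ε) and another alternative N → α with FIRST(α) ∩ FOLLOW(N) ≠ ∅: on such a lookahead the parser cannot decide between expanding α and letting N vanish via β.

Nullable non-terminals: S.

S: nullable alternative(s) S → ε; FOLLOW(S) = { '-' }
  S → ε: FIRST \ {ε} = { } — this is the only nullable alternative, skip
  S → c: FIRST \ {ε} = { 'c' } — disjoint from FOLLOW(S)

P has no nullable alternative, so no FIRST/FOLLOW check is needed there.

No FIRST/FOLLOW conflicts found.

Answer: No FIRST/FOLLOW conflicts.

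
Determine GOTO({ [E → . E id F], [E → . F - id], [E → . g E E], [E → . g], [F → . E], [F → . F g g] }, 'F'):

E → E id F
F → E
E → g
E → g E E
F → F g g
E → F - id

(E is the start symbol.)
GOTO(I, 'F') = CLOSURE({ [A → αX.β] : [A → α.Xβ] ∈ I, X = 'F' })

Items with dot before 'F', with the dot advanced:
  [E → . F - id] → [E → F . - id]
  [F → . F g g] → [F → F . g g]
Closure adds nothing (no advanced item has the dot before a non-terminal).

GOTO = { [E → F . - id], [F → F . g g] }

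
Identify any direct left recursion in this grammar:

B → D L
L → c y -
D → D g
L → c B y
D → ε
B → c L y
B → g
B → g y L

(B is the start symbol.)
Direct left recursion occurs when N → N α for some non-terminal N (the right-hand side begins with the left-hand side itself).

B → D L: starts with D
L → c y -: starts with c
D → D g: LEFT RECURSIVE (starts with D)
L → c B y: starts with c
D → ε: starts with ε
B → c L y: starts with c
B → g: starts with g
B → g y L: starts with g

The grammar has direct left recursion on: D.

Answer: Yes, D is left-recursive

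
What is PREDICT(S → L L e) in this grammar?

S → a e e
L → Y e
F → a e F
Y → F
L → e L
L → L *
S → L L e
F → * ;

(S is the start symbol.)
{ '*', 'a', 'e' }

PREDICT(S → L L e) = (FIRST(RHS) \ {ε}) ∪ (FOLLOW(S) if ε ∈ FIRST(RHS), i.e. RHS ⇒* ε)
FIRST(L) = { '*', 'a', 'e' }
FIRST(L L e) = { '*', 'a', 'e' }
ε ∉ FIRST(L L e), so FOLLOW(S) is not added.
PREDICT(S → L L e) = { '*', 'a', 'e' }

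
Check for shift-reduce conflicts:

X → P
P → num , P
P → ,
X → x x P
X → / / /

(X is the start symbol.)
No shift-reduce conflicts

Augment with X' → X and build the canonical LR(0) collection (I0 = CLOSURE({[X' → . X]}), then GOTO on every symbol after a dot until no new states appear). It has 13 states:
  I0: { [P → . ,], [P → . num , P], [X → . / / /], [X → . P], [X → . x x P], [X' → . X] }  — shift
  I1: { [P → , .] }  — reduce
  I2: { [X → / . / /] }  — shift
  I3: { [X → P .] }  — reduce
  I4: { [X' → X .] }  — accept
  I5: { [P → num . , P] }  — shift
  I6: { [X → x . x P] }  — shift
  I7: { [P → . ,], [P → . num , P], [X → x x . P] }  — shift
  I8: { [X → x x P .] }  — reduce
  I9: { [P → . ,], [P → . num , P], [P → num , . P] }  — shift
  I10: { [P → num , P .] }  — reduce
  I11: { [X → / / . /] }  — shift
  I12: { [X → / / / .] }  — reduce

No state contains both a complete item and a shift item.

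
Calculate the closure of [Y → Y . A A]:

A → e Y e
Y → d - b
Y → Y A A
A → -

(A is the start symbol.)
To compute CLOSURE, for each item [A → α.Bβ] where B is a non-terminal, add [B → .γ] for all productions B → γ; repeat for the newly added items until nothing changes.

Start with: [Y → Y . A A]
  [Y → Y . A A] has the dot before A: add [A → . e Y e], [A → . -]
No further items can be added.

CLOSURE = { [A → . -], [A → . e Y e], [Y → Y . A A] }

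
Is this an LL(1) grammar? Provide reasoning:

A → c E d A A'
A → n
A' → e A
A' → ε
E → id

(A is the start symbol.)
No. Predict set conflict for A': { 'e' }

A grammar is LL(1) if for each non-terminal N with multiple productions, the predict sets of those productions are pairwise disjoint, where PREDICT(N → α) = (FIRST(α) \ {ε}) ∪ (FOLLOW(N) if α ⇒* ε).

Relevant sets:
  FOLLOW(A') = { $, 'e' }

For A:
  PREDICT(A → c E d A A') = { 'c' }
  PREDICT(A → n) = { 'n' }
For A':
  PREDICT(A' → e A) = { 'e' }
  PREDICT(A' → ε) = { $, 'e' }
E has a single production, so nothing to check there.

Conflict found: Predict set conflict for A': { 'e' }
The grammar is NOT LL(1).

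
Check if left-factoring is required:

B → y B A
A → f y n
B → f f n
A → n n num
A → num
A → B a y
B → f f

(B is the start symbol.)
Left-factoring is needed when two productions for the same non-terminal
share a common prefix on the right-hand side.

Productions for B:
  B → y B A
  B → f f n
  B → f f
Productions for A:
  A → f y n
  A → n n num
  A → num
  A → B a y

Found common prefix 'f f' in productions for B

Answer: Yes, B has productions with common prefix 'f f'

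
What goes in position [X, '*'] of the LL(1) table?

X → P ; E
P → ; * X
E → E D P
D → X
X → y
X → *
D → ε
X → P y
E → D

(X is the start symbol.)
To find M[X, '*'], we find productions for X where '*' is in the predict set (PREDICT(N → α) = (FIRST(α) \ {ε}) ∪ (FOLLOW(N) if α ⇒* ε)).

Relevant sets:
  FIRST(P) = { ';' }

X → P ; E: PREDICT = { ';' }
X → y: PREDICT = { 'y' }
X → *: PREDICT = { '*' }
  '*' is in predict set, so this production goes in M[X, '*']
X → P y: PREDICT = { ';' }

M[X, '*'] = X → *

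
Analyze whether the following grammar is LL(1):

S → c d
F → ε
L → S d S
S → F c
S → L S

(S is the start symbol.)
A grammar is LL(1) if for each non-terminal N with multiple productions, the predict sets of those productions are pairwise disjoint, where PREDICT(N → α) = (FIRST(α) \ {ε}) ∪ (FOLLOW(N) if α ⇒* ε).

Relevant sets:
  FIRST(F) = { ε }
  FIRST(L) = { 'c' }

For S:
  PREDICT(S → c d) = { 'c' }
  PREDICT(S → F c) = { 'c' }
  PREDICT(S → L S) = { 'c' }
F, L have a single production, so nothing to check there.

Conflict found: Predict set conflict for S: { 'c' }
The grammar is NOT LL(1).

Answer: No. Predict set conflict for S: { 'c' }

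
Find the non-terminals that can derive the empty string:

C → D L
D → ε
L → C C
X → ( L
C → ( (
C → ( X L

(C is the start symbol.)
ε-productions: D → ε
So D is immediately nullable.
No further non-terminal can be added: every production for the remaining non-terminals contains a terminal or a non-nullable non-terminal.
Nullable = { 'D' }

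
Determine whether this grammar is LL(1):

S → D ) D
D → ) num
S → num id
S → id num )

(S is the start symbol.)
Yes, the grammar is LL(1).

A grammar is LL(1) if for each non-terminal N with multiple productions, the predict sets of those productions are pairwise disjoint, where PREDICT(N → α) = (FIRST(α) \ {ε}) ∪ (FOLLOW(N) if α ⇒* ε).

Relevant sets:
  FIRST(D) = { ')' }

For S:
  PREDICT(S → D ')' D) = { ')' }
  PREDICT(S → num id) = { 'num' }
  PREDICT(S → id num ')') = { 'id' }
D has a single production, so nothing to check there.

All predict sets are disjoint. The grammar IS LL(1).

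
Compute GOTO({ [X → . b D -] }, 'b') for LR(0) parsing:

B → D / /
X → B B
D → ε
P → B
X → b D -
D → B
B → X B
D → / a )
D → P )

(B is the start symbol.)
GOTO(I, 'b') = CLOSURE({ [A → αX.β] : [A → α.Xβ] ∈ I, X = 'b' })

Items with dot before 'b', with the dot advanced:
  [X → . b D -] → [X → b . D -]
Closure of the advanced items:
  [X → b . D -] has the dot before D: add [D → .], [D → . B], [D → . / a )], [D → . P )]
  [D → . B] has the dot before B: add [B → . D / /], [B → . X B]
  [D → . P )] has the dot before P: add [P → . B]
  [B → . X B] has the dot before X: add [X → . B B], [X → . b D -]

GOTO = { [B → . D / /], [B → . X B], [D → . / a )], [D → . B], [D → . P )], [D → .], [P → . B], [X → . B B], [X → . b D -], [X → b . D -] }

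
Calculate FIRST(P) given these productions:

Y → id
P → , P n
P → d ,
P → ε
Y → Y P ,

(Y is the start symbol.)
From P → , P n:
  - ',' is a terminal: add ',' and stop
From P → d ,:
  - d is a terminal: add 'd' and stop
From P → ε:
  - ε-production, so ε ∈ FIRST(P)

Collecting: FIRST(P) = { ',', 'd', ε }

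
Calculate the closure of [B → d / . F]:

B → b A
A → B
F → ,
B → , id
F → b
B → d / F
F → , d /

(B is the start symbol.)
{ [B → d / . F], [F → . , d /], [F → . ,], [F → . b] }

Start with: [B → d / . F]
  [B → d / . F] has the dot before F: add [F → . ,], [F → . b], [F → . , d /]
No further items can be added.

CLOSURE = { [B → d / . F], [F → . , d /], [F → . ,], [F → . b] }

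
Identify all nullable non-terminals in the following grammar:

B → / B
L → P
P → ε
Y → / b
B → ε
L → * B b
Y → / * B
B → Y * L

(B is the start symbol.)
{ 'B', 'L', 'P' }

A non-terminal is nullable if it can derive ε (the empty string): either it has an ε-production, or it has a production whose right-hand side consists entirely of nullable non-terminals.

ε-productions: P → ε, B → ε
So P, B are immediately nullable.
L → P: every symbol on the right is nullable, so L is nullable too.
No further non-terminal can be added: every production for the remaining non-terminals contains a terminal or a non-nullable non-terminal.
Nullable = { 'B', 'L', 'P' }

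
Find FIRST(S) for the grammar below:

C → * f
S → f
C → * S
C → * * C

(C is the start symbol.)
{ 'f' }

From S → f:
  - f is a terminal: add 'f' and stop

Collecting: FIRST(S) = { 'f' }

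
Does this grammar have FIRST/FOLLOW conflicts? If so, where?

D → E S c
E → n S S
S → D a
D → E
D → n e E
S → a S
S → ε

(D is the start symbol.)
A FIRST/FOLLOW conflict occurs when a non-terminal N has a nullable alternative N → β (β ⇒* ε) and another alternative N → α with FIRST(α) ∩ FOLLOW(N) ≠ ∅: on such a lookahead the parser cannot decide between expanding α and letting N vanish via β.

Nullable non-terminals: S.
FIRST sets used below: FIRST(D) = { 'n' }

S: nullable alternative(s) S → ε; FOLLOW(S) = { $, 'a', 'c', 'n' }
  S → D a: FIRST \ {ε} = { 'n' } — overlaps FOLLOW(S) on { 'n' }: CONFLICT
  S → a S: FIRST \ {ε} = { 'a' } — overlaps FOLLOW(S) on { 'a' }: CONFLICT
  S → ε: FIRST \ {ε} = { } — this is the only nullable alternative, skip

D, E have no nullable alternative, so no FIRST/FOLLOW check is needed there.

So the grammar has 2 FIRST/FOLLOW conflicts (marked CONFLICT above).

Answer: Yes. S → D a with FOLLOW(S) on { 'n' }; S → a S with FOLLOW(S) on { 'a' }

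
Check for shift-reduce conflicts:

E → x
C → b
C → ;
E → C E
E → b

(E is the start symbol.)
No shift-reduce conflicts

A shift-reduce conflict occurs when an LR(0) state has both:
  - a complete (reduce) item [A → α .] (dot at the end), and
  - a shift item [B → β . c γ] (dot before a terminal).

Augment with E' → E and build the canonical LR(0) collection (I0 = CLOSURE({[E' → . E]}), then GOTO on every symbol after a dot until no new states appear). It has 7 states:
  I0: { [C → . ;], [C → . b], [E → . C E], [E → . b], [E → . x], [E' → . E] }  — shift
  I1: { [C → ; .] }  — reduce
  I2: { [C → . ;], [C → . b], [E → . C E], [E → . b], [E → . x], [E → C . E] }  — shift
  I3: { [E' → E .] }  — accept
  I4: { [C → b .], [E → b .] }  — 2 reduces
  I5: { [E → x .] }  — reduce
  I6: { [E → C E .] }  — reduce

No state contains both a complete item and a shift item.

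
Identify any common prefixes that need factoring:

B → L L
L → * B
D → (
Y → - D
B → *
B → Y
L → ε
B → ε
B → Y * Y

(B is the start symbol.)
Left-factoring is needed when two productions for the same non-terminal
share a common prefix on the right-hand side.

Productions for B:
  B → L L
  B → *
  B → Y
  B → ε
  B → Y * Y
Productions for L:
  L → * B
  L → ε

Found common prefix 'Y' in productions for B

Answer: Yes, B has productions with common prefix 'Y'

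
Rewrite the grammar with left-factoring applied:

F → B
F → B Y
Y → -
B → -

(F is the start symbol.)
F → B F'
F' → ε
F' → Y
Y → -
B → -

Left-factoring transforms A → αβ₁ | αβ₂ into A → αA' and A' → β₁ | β₂
(α is the longest common prefix among the alternatives). Repeat until
no nonterminal has two alternatives with a common prefix.

Round 1: F has alternatives sharing prefix 'B'. Introduce F': F → B F'
  Add: F' → ε
  Add: F' → Y

No remaining common prefixes — done.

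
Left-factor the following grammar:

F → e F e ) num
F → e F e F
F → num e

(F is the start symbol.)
F → e F e F'
F' → ) num
F' → F
F → num e

Left-factoring transforms A → αβ₁ | αβ₂ into A → αA' and A' → β₁ | β₂
(α is the longest common prefix among the alternatives). Repeat until
no nonterminal has two alternatives with a common prefix.

Round 1: F has alternatives sharing prefix 'e F e'. Introduce F': F → e F e F'
  Add: F' → ) num
  Add: F' → F

No remaining common prefixes — done.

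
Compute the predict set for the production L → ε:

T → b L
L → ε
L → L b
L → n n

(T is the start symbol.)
{ $, 'b' }

PREDICT(L → ε) = (FIRST(RHS) \ {ε}) ∪ (FOLLOW(L) if ε ∈ FIRST(RHS), i.e. RHS ⇒* ε)
The right-hand side is ε (FIRST(ε) = { ε }), so the predict set is FOLLOW(L) = { $, 'b' }
PREDICT(L → ε) = { $, 'b' }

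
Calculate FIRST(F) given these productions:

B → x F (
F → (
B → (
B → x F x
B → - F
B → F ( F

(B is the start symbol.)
To compute FIRST(F), examine every production with F on the left-hand side, reading each right-hand side left to right until a non-nullable symbol is reached.

From F → (:
  - '(' is a terminal: add '(' and stop

Collecting: FIRST(F) = { '(' }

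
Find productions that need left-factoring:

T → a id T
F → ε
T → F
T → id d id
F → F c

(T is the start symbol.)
Left-factoring is needed when two productions for the same non-terminal
share a common prefix on the right-hand side.

Productions for T:
  T → a id T
  T → F
  T → id d id
Productions for F:
  F → ε
  F → F c

No common prefixes found.

Answer: No, left-factoring is not needed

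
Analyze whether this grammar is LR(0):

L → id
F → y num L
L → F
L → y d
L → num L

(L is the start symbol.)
A grammar is LR(0) if no state in the canonical LR(0) collection has:
  - both a shift item (dot before a terminal) and a complete item (shift-reduce conflict), or
  - two or more complete items (reduce-reduce conflict; the accept item [L' → L .] counts as a complete item here).

Augment with L' → L and build the canonical LR(0) collection (I0 = CLOSURE({[L' → . L]}), then GOTO on every symbol after a dot until no new states appear). It has 10 states:
  I0: { [F → . y num L], [L → . F], [L → . id], [L → . num L], [L → . y d], [L' → . L] }  — shift
  I1: { [L → F .] }  — reduce
  I2: { [L' → L .] }  — accept
  I3: { [L → id .] }  — reduce
  I4: { [F → . y num L], [L → . F], [L → . id], [L → . num L], [L → . y d], [L → num . L] }  — shift
  I5: { [F → y . num L], [L → y . d] }  — shift
  I6: { [L → y d .] }  — reduce
  I7: { [F → . y num L], [F → y num . L], [L → . F], [L → . id], [L → . num L], [L → . y d] }  — shift
  I8: { [F → y num L .] }  — reduce
  I9: { [L → num L .] }  — reduce

Every state is either a pure shift/goto state or contains exactly one complete item and nothing to shift — no conflicts. The grammar is LR(0).

Answer: Yes, the grammar is LR(0)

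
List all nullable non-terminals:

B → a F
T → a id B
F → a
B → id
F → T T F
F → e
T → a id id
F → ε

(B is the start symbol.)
ε-productions: F → ε
So F is immediately nullable.
No further non-terminal can be added: every production for the remaining non-terminals contains a terminal or a non-nullable non-terminal.
Nullable = { 'F' }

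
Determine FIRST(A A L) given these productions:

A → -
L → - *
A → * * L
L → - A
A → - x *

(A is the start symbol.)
FIRST sets of the non-terminals involved (from the grammar, by fixed-point iteration):
  FIRST(A) = { '*', '-' }

To compute FIRST(A A L), process the symbols left to right:
Symbol A is a non-terminal. Add FIRST(A) \ {ε} = { '*', '-' }
A is not nullable (ε ∉ FIRST(A)), so stop here.
FIRST(A A L) = { '*', '-' }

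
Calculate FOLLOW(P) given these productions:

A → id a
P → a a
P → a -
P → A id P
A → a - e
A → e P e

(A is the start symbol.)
To compute FOLLOW(P), find every occurrence of P on a right-hand side N → α P β: add FIRST(β) \ {ε}, and if β is empty or nullable also add FOLLOW(N). Iterate to a fixed point.

In P → A id P: P is at the end; this adds FOLLOW(P) to itself — nothing new
In A → e P e: P is followed by e, add FIRST(e) \ {ε} = { 'e' }

Taking the union: FOLLOW(P) = { 'e' }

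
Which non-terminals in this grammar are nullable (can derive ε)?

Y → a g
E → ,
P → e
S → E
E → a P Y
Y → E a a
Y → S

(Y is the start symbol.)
None

A non-terminal is nullable if it can derive ε (the empty string): either it has an ε-production, or it has a production whose right-hand side consists entirely of nullable non-terminals.

There are no ε-productions, so no non-terminal can derive ε.
No non-terminals are nullable.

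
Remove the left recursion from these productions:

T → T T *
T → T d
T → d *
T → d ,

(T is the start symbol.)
T is directly left-recursive. The standard transformation for
  A → A α₁ | ... | A α_m | β₁ | ... | β_n
is
  A  → β₁ A' | ... | β_n A'
  A' → α₁ A' | ... | α_m A' | ε

T → d * becomes T → d * T'
T → d , becomes T → d , T'
T → T T * becomes T' → T * T'
T → T d becomes T' → d T'
Add T' → ε

Resulting grammar:
T → d * T'
T → d , T'
T' → T * T'
T' → d T'
T' → ε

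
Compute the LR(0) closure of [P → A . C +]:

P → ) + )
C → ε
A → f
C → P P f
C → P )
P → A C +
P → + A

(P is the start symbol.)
To compute CLOSURE, for each item [A → α.Bβ] where B is a non-terminal, add [B → .γ] for all productions B → γ; repeat for the newly added items until nothing changes.

Start with: [P → A . C +]
  [P → A . C +] has the dot before C: add [C → .], [C → . P P f], [C → . P )]
  [C → . P P f] has the dot before P: add [P → . ) + )], [P → . A C +], [P → . + A]
  [P → . A C +] has the dot before A: add [A → . f]
No further items can be added.

CLOSURE = { [A → . f], [C → . P )], [C → . P P f], [C → .], [P → . ) + )], [P → . + A], [P → . A C +], [P → A . C +] }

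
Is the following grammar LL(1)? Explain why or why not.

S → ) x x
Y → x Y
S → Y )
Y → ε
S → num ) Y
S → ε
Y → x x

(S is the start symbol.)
No. Predict set conflict for S: { ')' }

A grammar is LL(1) if for each non-terminal N with multiple productions, the predict sets of those productions are pairwise disjoint, where PREDICT(N → α) = (FIRST(α) \ {ε}) ∪ (FOLLOW(N) if α ⇒* ε).

Relevant sets:
  FIRST(Y) = { 'x', ε }
  FOLLOW(S) = { $ }
  FOLLOW(Y) = { $, ')' }

For S:
  PREDICT(S → ')' x x) = { ')' }
  PREDICT(S → Y ')') = { ')', 'x' }
  PREDICT(S → num ')' Y) = { 'num' }
  PREDICT(S → ε) = { $ }
For Y:
  PREDICT(Y → x Y) = { 'x' }
  PREDICT(Y → ε) = { $, ')' }
  PREDICT(Y → x x) = { 'x' }

Conflict found: Predict set conflict for S: { ')' }
The grammar is NOT LL(1).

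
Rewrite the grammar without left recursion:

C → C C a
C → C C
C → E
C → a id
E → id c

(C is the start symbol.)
C is directly left-recursive. The standard transformation for
  A → A α₁ | ... | A α_m | β₁ | ... | β_n
is
  A  → β₁ A' | ... | β_n A'
  A' → α₁ A' | ... | α_m A' | ε

C → E becomes C → E C'
C → a id becomes C → a id C'
C → C C a becomes C' → C a C'
C → C C becomes C' → C C'
Add C' → ε

Productions for other non-terminals are unchanged:
  E → id c

Resulting grammar:
C → E C'
C → a id C'
C' → C a C'
C' → C C'
C' → ε
E → id c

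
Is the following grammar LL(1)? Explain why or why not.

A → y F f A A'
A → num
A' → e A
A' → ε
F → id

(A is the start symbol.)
A grammar is LL(1) if for each non-terminal N with multiple productions, the predict sets of those productions are pairwise disjoint, where PREDICT(N → α) = (FIRST(α) \ {ε}) ∪ (FOLLOW(N) if α ⇒* ε).

Relevant sets:
  FOLLOW(A') = { $, 'e' }

For A:
  PREDICT(A → y F f A A') = { 'y' }
  PREDICT(A → num) = { 'num' }
For A':
  PREDICT(A' → e A) = { 'e' }
  PREDICT(A' → ε) = { $, 'e' }
F has a single production, so nothing to check there.

Conflict found: Predict set conflict for A': { 'e' }
The grammar is NOT LL(1).

Answer: No. Predict set conflict for A': { 'e' }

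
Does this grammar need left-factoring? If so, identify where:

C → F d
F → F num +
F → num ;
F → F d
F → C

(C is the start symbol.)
Yes, F has productions with common prefix 'F'

Left-factoring is needed when two productions for the same non-terminal
share a common prefix on the right-hand side.

Productions for F:
  F → F num +
  F → num ;
  F → F d
  F → C

Found common prefix 'F' in productions for F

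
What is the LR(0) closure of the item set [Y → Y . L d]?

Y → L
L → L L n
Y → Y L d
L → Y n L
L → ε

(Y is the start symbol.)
Start with: [Y → Y . L d]
  [Y → Y . L d] has the dot before L: add [L → . L L n], [L → . Y n L], [L → .]
  [L → . Y n L] has the dot before Y: add [Y → . L], [Y → . Y L d]
No further items can be added.

CLOSURE = { [L → . L L n], [L → . Y n L], [L → .], [Y → . L], [Y → . Y L d], [Y → Y . L d] }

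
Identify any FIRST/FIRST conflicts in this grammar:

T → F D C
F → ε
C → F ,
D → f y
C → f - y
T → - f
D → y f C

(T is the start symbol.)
A FIRST/FIRST conflict occurs when two productions N → α and N → β for the same non-terminal have FIRST(α) ∩ FIRST(β) ≠ ∅ (with ε ∈ FIRST of a nullable right-hand side, so two nullable alternatives also conflict).

FIRST sets of the non-terminals at (or reachable through a nullable prefix from) the front of some alternative:
  FIRST(F) = { ε }
  FIRST(D) = { 'f', 'y' }

Productions for T:
  T → F D C: FIRST = { 'f', 'y' }
  T → - f: FIRST = { '-' }
Productions for C:
  C → F ,: FIRST = { ',' }
  C → f - y: FIRST = { 'f' }
Productions for D:
  D → f y: FIRST = { 'f' }
  D → y f C: FIRST = { 'y' }
F has only one production, so no FIRST/FIRST conflict is possible there.

All alternatives of each non-terminal have pairwise disjoint FIRST sets.

Answer: No FIRST/FIRST conflicts.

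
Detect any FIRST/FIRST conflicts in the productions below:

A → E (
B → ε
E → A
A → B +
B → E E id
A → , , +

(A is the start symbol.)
FIRST sets of the non-terminals at (or reachable through a nullable prefix from) the front of some alternative:
  FIRST(E) = { '+', ',' }
  FIRST(B) = { '+', ',', ε }

Productions for A:
  A → E (: FIRST = { '+', ',' }
  A → B +: FIRST = { '+', ',' }
  A → , , +: FIRST = { ',' }
Productions for B:
  B → ε: FIRST = { ε }
  B → E E id: FIRST = { '+', ',' }
E has only one production, so no FIRST/FIRST conflict is possible there.

Conflict for A: A → E ( and A → B +
  Overlap: { '+', ',' }
Conflict for A: A → E ( and A → , , +
  Overlap: { ',' }
Conflict for A: A → B + and A → , , +
  Overlap: { ',' }

Answer: Yes. A → E '(' / A → B '+' on { '+', ',' }; A → E '(' / A → ',' ',' '+' on { ',' }; A → B '+' / A → ',' ',' '+' on { ',' }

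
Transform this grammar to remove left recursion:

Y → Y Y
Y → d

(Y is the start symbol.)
Y is directly left-recursive. The standard transformation for
  A → A α₁ | ... | A α_m | β₁ | ... | β_n
is
  A  → β₁ A' | ... | β_n A'
  A' → α₁ A' | ... | α_m A' | ε

Y → d becomes Y → d Y'
Y → Y Y becomes Y' → Y Y'
Add Y' → ε

Resulting grammar:
Y → d Y'
Y' → Y Y'
Y' → ε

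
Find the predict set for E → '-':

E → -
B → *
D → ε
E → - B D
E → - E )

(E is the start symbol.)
{ '-' }

PREDICT(E → '-') = (FIRST(RHS) \ {ε}) ∪ (FOLLOW(E) if ε ∈ FIRST(RHS), i.e. RHS ⇒* ε)
FIRST('-') = { '-' }
ε ∉ FIRST('-'), so FOLLOW(E) is not added.
PREDICT(E → '-') = { '-' }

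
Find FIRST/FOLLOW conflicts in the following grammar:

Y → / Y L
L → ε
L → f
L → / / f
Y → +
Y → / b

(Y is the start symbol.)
A FIRST/FOLLOW conflict occurs when a non-terminal N has a nullable alternative N → β (β ⇒* ε) and another alternative N → α with FIRST(α) ∩ FOLLOW(N) ≠ ∅: on such a lookahead the parser cannot decide between expanding α and letting N vanish via β.

Nullable non-terminals: L.

L: nullable alternative(s) L → ε; FOLLOW(L) = { $, '/', 'f' }
  L → ε: FIRST \ {ε} = { } — this is the only nullable alternative, skip
  L → f: FIRST \ {ε} = { 'f' } — overlaps FOLLOW(L) on { 'f' }: CONFLICT
  L → / / f: FIRST \ {ε} = { '/' } — overlaps FOLLOW(L) on { '/' }: CONFLICT

Y has no nullable alternative, so no FIRST/FOLLOW check is needed there.

So the grammar has 2 FIRST/FOLLOW conflicts (marked CONFLICT above).

Answer: Yes. L → f with FOLLOW(L) on { 'f' }; L → '/' '/' f with FOLLOW(L) on { '/' }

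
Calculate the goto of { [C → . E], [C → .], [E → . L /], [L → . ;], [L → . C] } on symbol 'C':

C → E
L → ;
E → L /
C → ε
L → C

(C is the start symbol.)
GOTO(I, 'C') = CLOSURE({ [A → αX.β] : [A → α.Xβ] ∈ I, X = 'C' })

Items with dot before 'C', with the dot advanced:
  [L → . C] → [L → C .]
Closure adds nothing (no advanced item has the dot before a non-terminal).

GOTO = { [L → C .] }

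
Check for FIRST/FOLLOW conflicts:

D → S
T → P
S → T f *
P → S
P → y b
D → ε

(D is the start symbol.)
Nullable non-terminals: D.
FIRST sets used below: FIRST(S) = { 'y' }

D: nullable alternative(s) D → ε; FOLLOW(D) = { $ }
  D → S: FIRST \ {ε} = { 'y' } — disjoint from FOLLOW(D)
  D → ε: FIRST \ {ε} = { } — this is the only nullable alternative, skip

P, S, T have no nullable alternative, so no FIRST/FOLLOW check is needed there.

No FIRST/FOLLOW conflicts found.

Answer: No FIRST/FOLLOW conflicts.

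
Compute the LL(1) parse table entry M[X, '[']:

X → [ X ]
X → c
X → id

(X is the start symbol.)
To find M[X, '['], we find productions for X where '[' is in the predict set (PREDICT(N → α) = (FIRST(α) \ {ε}) ∪ (FOLLOW(N) if α ⇒* ε)).

X → [ X ]: PREDICT = { '[' }
  '[' is in predict set, so this production goes in M[X, '[']
X → c: PREDICT = { 'c' }
X → id: PREDICT = { 'id' }

M[X, '['] = X → [ X ]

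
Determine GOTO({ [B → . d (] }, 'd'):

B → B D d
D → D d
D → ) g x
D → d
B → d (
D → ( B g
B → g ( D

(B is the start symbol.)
GOTO(I, 'd') = CLOSURE({ [A → αX.β] : [A → α.Xβ] ∈ I, X = 'd' })

Items with dot before 'd', with the dot advanced:
  [B → . d (] → [B → d . (]
Closure adds nothing (no advanced item has the dot before a non-terminal).

GOTO = { [B → d . (] }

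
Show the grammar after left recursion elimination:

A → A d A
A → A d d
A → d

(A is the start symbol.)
A is directly left-recursive. The standard transformation for
  A → A α₁ | ... | A α_m | β₁ | ... | β_n
is
  A  → β₁ A' | ... | β_n A'
  A' → α₁ A' | ... | α_m A' | ε

A → d becomes A → d A'
A → A d A becomes A' → d A A'
A → A d d becomes A' → d d A'
Add A' → ε

Resulting grammar:
A → d A'
A' → d A A'
A' → d d A'
A' → ε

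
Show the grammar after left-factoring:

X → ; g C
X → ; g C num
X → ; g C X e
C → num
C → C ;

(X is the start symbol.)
X → ; g C X'
X' → ε
X' → num
X' → X e
C → num
C → C ;

Left-factoring transforms A → αβ₁ | αβ₂ into A → αA' and A' → β₁ | β₂
(α is the longest common prefix among the alternatives). Repeat until
no nonterminal has two alternatives with a common prefix.

Round 1: X has alternatives sharing prefix '; g C'. Introduce X': X → ; g C X'
  Add: X' → ε
  Add: X' → num
  Add: X' → X e

No remaining common prefixes — done.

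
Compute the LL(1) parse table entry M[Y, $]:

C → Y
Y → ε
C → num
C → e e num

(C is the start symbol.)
Y → ε

To find M[Y, $], we find productions for Y where $ is in the predict set (PREDICT(N → α) = (FIRST(α) \ {ε}) ∪ (FOLLOW(N) if α ⇒* ε)).

Relevant sets:
  FOLLOW(Y) = { $ }

Y → ε: PREDICT = { $ }
  $ is in predict set, so this production goes in M[Y, $]

M[Y, $] = Y → ε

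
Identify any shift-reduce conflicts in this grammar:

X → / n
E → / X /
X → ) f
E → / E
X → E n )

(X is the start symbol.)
Yes — I7: [E → / E .] vs [X → E . n )]

A shift-reduce conflict occurs when an LR(0) state has both:
  - a complete (reduce) item [A → α .] (dot at the end), and
  - a shift item [B → β . c γ] (dot before a terminal).

Augment with X' → X and build the canonical LR(0) collection (I0 = CLOSURE({[X' → . X]}), then GOTO on every symbol after a dot until no new states appear). It has 12 states:
  I0: { [E → . / E], [E → . / X /], [X → . ) f], [X → . / n], [X → . E n )], [X' → . X] }  — shift
  I1: { [X → ) . f] }  — shift
  I2: { [E → . / E], [E → . / X /], [E → / . E], [E → / . X /], [X → . ) f], [X → . / n], [X → . E n )], [X → / . n] }  — shift
  I3: { [X → E . n )] }  — shift
  I4: { [X' → X .] }  — accept
  I5: { [X → E n . )] }  — shift
  I6: { [X → E n ) .] }  — reduce
  I7: { [E → / E .], [X → E . n )] }  — shift, reduce
  I8: { [E → / X . /] }  — shift
  I9: { [X → / n .] }  — reduce
  I10: { [E → / X / .] }  — reduce
  I11: { [X → ) f .] }  — reduce

I7 contains reduce item [E → / E .] and shift item [X → E . n )] — shift-reduce conflict.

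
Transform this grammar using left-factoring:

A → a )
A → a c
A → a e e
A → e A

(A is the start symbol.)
Left-factoring transforms A → αβ₁ | αβ₂ into A → αA' and A' → β₁ | β₂
(α is the longest common prefix among the alternatives). Repeat until
no nonterminal has two alternatives with a common prefix.

Round 1: A has alternatives sharing prefix 'a'. Introduce A': A → a A'
  Add: A' → )
  Add: A' → c
  Add: A' → e e

No remaining common prefixes — done.

Resulting grammar:
A → a A'
A' → )
A' → c
A' → e e
A → e A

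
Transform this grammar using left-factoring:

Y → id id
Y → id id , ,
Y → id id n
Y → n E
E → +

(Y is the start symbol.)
Left-factoring transforms A → αβ₁ | αβ₂ into A → αA' and A' → β₁ | β₂
(α is the longest common prefix among the alternatives). Repeat until
no nonterminal has two alternatives with a common prefix.

Round 1: Y has alternatives sharing prefix 'id id'. Introduce Y': Y → id id Y'
  Add: Y' → ε
  Add: Y' → , ,
  Add: Y' → n

No remaining common prefixes — done.

Resulting grammar:
Y → id id Y'
Y' → ε
Y' → , ,
Y' → n
Y → n E
E → +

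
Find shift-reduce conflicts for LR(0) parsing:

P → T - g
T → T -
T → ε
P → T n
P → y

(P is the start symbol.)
A shift-reduce conflict occurs when an LR(0) state has both:
  - a complete (reduce) item [A → α .] (dot at the end), and
  - a shift item [B → β . c γ] (dot before a terminal).

Augment with P' → P and build the canonical LR(0) collection (I0 = CLOSURE({[P' → . P]}), then GOTO on every symbol after a dot until no new states appear). It has 7 states:
  I0: { [P → . T - g], [P → . T n], [P → . y], [P' → . P], [T → . T -], [T → .] }  — shift, reduce
  I1: { [P' → P .] }  — accept
  I2: { [P → T . - g], [P → T . n], [T → T . -] }  — shift
  I3: { [P → y .] }  — reduce
  I4: { [P → T - . g], [T → T - .] }  — shift, reduce
  I5: { [P → T n .] }  — reduce
  I6: { [P → T - g .] }  — reduce

I0 contains reduce item [T → .] and shift item [P → . y] — shift-reduce conflict.
I4 contains reduce item [T → T - .] and shift item [P → T - . g] — shift-reduce conflict.

Answer: Yes — I0: [T → .] vs [P → . y]; I4: [T → T - .] vs [P → T - . g]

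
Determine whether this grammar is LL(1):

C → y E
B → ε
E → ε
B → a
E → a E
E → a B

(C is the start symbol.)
A grammar is LL(1) if for each non-terminal N with multiple productions, the predict sets of those productions are pairwise disjoint, where PREDICT(N → α) = (FIRST(α) \ {ε}) ∪ (FOLLOW(N) if α ⇒* ε).

Relevant sets:
  FOLLOW(B) = { $ }
  FOLLOW(E) = { $ }

For B:
  PREDICT(B → ε) = { $ }
  PREDICT(B → a) = { 'a' }
For E:
  PREDICT(E → ε) = { $ }
  PREDICT(E → a E) = { 'a' }
  PREDICT(E → a B) = { 'a' }
C has a single production, so nothing to check there.

Conflict found: Predict set conflict for E: { 'a' }
The grammar is NOT LL(1).

Answer: No. Predict set conflict for E: { 'a' }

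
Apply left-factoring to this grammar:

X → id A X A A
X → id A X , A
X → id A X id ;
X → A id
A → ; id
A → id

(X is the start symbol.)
Left-factoring transforms A → αβ₁ | αβ₂ into A → αA' and A' → β₁ | β₂
(α is the longest common prefix among the alternatives). Repeat until
no nonterminal has two alternatives with a common prefix.

Round 1: X has alternatives sharing prefix 'id A X'. Introduce X': X → id A X X'
  Add: X' → A A
  Add: X' → , A
  Add: X' → id ;

No remaining common prefixes — done.

Resulting grammar:
X → id A X X'
X' → A A
X' → , A
X' → id ;
X → A id
A → ; id
A → id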